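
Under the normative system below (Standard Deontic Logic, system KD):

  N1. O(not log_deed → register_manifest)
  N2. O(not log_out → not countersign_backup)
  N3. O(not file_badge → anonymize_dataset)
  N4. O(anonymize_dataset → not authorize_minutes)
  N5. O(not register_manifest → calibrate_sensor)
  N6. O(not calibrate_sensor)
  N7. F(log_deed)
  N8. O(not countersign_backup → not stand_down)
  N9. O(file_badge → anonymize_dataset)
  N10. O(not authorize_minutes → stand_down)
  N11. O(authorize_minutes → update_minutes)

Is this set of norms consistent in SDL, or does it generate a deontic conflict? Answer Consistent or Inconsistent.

Premise 5 is O(not register_manifest → calibrate_sensor), but O(not register_manifest) is not derivable from the premises, so it does not yield O(calibrate_sensor).
So O(calibrate_sensor) is not derivable, and the apparent clash with O(not calibrate_sensor) does not arise.
A world satisfying every obligation exists (e.g. anonymize_dataset=true, authorize_minutes=false, calibrate_sensor=false, countersign_backup=true, file_badge=false, log_deed=false, log_out=true, register_manifest=true, stand_down=true, update_minutes=false); no atom is both obligatory and forbidden, so the set is consistent.

Consistent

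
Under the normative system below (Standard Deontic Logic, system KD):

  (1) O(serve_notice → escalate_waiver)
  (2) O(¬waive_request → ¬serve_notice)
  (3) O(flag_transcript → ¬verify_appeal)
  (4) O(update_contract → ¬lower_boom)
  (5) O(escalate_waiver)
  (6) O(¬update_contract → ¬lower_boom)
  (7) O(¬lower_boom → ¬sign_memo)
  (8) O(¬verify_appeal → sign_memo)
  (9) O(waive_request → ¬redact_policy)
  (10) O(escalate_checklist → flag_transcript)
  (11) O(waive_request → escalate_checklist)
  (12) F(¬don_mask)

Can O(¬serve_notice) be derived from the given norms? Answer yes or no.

Yes

Premises 4 and 6 cover both cases: O(update_contract → ¬lower_boom) and O(¬update_contract → ¬lower_boom). Since update_contract ∨ ¬update_contract is a tautology, O(¬lower_boom) follows.
Applying K to premise 7 (O(¬lower_boom → ¬sign_memo)) and O(¬lower_boom) yields O(¬sign_memo).
Premise 8, O(¬verify_appeal → sign_memo), contraposes to O(¬sign_memo → verify_appeal); with O(¬sign_memo) we get O(verify_appeal).
Premise 3, O(flag_transcript → ¬verify_appeal), contraposes to O(verify_appeal → ¬flag_transcript); with O(verify_appeal) we get O(¬flag_transcript).
Premise 10 is O(escalate_checklist → flag_transcript); contrapositively O(¬flag_transcript → ¬escalate_checklist). Since O(¬flag_transcript) holds, K gives O(¬escalate_checklist).
Premise 11 is O(waive_request → escalate_checklist); contrapositively O(¬escalate_checklist → ¬waive_request). Since O(¬escalate_checklist) holds, K gives O(¬waive_request).
From O(¬waive_request) and premise 2, O(¬waive_request → ¬serve_notice), we obtain O(¬serve_notice).
Premises 1, 5, 9, 12 do not contribute to this derivation.
So O(¬serve_notice) follows.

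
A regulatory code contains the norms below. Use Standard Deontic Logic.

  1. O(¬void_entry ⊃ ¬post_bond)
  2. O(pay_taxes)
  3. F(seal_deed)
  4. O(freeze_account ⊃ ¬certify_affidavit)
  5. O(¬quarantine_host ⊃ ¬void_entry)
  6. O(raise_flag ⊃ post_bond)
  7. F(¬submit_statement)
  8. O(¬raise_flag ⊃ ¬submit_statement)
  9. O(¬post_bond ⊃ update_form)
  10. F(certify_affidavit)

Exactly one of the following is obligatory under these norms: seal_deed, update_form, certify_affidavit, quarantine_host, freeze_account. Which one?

Premise 7 is F(¬submit_statement), i.e. O(submit_statement).
Premise 8 is O(¬raise_flag ⊃ ¬submit_statement); contrapositively O(submit_statement ⊃ raise_flag). Since O(submit_statement) holds, K gives O(raise_flag).
Applying K to premise 6 (O(raise_flag ⊃ post_bond)) and O(raise_flag) yields O(post_bond).
The contrapositive of premise 1 (O(¬void_entry ⊃ ¬post_bond)) is O(post_bond ⊃ void_entry), and O(post_bond) is already established, so O(void_entry).
The contrapositive of premise 5 (O(¬quarantine_host ⊃ ¬void_entry)) is O(void_entry ⊃ quarantine_host), and O(void_entry) is already established, so O(quarantine_host).
So O(quarantine_host) holds — quarantine_host is obligatory. None of the other listed options is made obligatory by any chain of premises.

quarantine_host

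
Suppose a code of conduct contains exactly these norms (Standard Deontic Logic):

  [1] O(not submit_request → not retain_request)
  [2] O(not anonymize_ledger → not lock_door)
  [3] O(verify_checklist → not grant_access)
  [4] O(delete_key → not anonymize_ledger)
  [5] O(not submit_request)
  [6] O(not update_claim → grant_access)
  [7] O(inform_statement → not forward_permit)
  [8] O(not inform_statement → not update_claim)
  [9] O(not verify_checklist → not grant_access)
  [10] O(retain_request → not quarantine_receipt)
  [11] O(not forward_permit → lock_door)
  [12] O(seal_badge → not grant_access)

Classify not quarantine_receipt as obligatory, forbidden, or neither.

Premise 10 is O(retain_request → not quarantine_receipt), but O(retain_request) is not derivable from the premises, so it does not yield O(not quarantine_receipt).
No premise or chain of K-axiom applications forces O(not quarantine_receipt), and none forces O(quarantine_receipt). So not quarantine_receipt is neither obligatory nor forbidden under these norms.

Neither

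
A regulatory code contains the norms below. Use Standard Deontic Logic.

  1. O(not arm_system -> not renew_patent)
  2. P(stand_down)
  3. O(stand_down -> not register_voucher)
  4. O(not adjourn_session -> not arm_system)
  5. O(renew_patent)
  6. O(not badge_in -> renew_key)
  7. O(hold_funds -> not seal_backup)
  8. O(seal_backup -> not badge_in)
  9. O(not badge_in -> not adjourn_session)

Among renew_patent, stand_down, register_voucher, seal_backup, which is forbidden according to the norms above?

From premise 5 we have O(renew_patent).
Premise 1, O(not arm_system -> not renew_patent), contraposes to O(renew_patent -> arm_system); with O(renew_patent) we get O(arm_system).
Premise 4 is O(not adjourn_session -> not arm_system); contrapositively O(arm_system -> adjourn_session). Since O(arm_system) holds, K gives O(adjourn_session).
Premise 9, O(not badge_in -> not adjourn_session), contraposes to O(adjourn_session -> badge_in); with O(adjourn_session) we get O(badge_in).
Premise 8, O(seal_backup -> not badge_in), contraposes to O(badge_in -> not seal_backup); with O(badge_in) we get O(not seal_backup).
So O(not seal_backup) holds, i.e. seal_backup is forbidden. None of the other listed options is forbidden under the premises.

seal_backup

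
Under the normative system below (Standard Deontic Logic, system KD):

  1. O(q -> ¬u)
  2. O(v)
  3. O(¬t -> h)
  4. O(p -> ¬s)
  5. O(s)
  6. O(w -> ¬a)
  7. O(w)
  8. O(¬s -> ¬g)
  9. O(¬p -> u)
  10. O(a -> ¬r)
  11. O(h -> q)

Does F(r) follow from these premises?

Premise 10 is O(a -> ¬r), but O(a) is not derivable from the premises, so it does not yield O(¬r).
No other premise forces O(¬r). An ideal world satisfying every premise can still have r true, so F(r) is not derivable.

No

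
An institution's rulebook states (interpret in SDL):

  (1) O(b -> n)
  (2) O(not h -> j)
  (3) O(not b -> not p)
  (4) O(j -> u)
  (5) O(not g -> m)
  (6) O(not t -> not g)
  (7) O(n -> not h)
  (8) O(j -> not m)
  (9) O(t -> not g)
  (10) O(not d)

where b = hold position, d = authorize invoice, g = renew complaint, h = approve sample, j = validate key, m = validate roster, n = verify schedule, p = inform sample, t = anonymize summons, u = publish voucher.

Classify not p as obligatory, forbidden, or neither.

By case analysis on not t: premise 6 gives O(not t -> not g) and premise 9 gives O(t -> not g), so O(not g) either way.
Applying K to premise 5 (O(not g -> m)) and O(not g) yields O(m).
Premise 8 is O(j -> not m); contrapositively O(m -> not j). Since O(m) holds, K gives O(not j).
Premise 2 is O(not h -> j); contrapositively O(not j -> h). Since O(not j) holds, K gives O(h).
Premise 7 is O(n -> not h); contrapositively O(h -> not n). Since O(h) holds, K gives O(not n).
Premise 1, O(b -> n), contraposes to O(not n -> not b); with O(not n) we get O(not b).
With premise 3, O(not b -> not p), the K-axiom yields O(not p).
Premises 4, 10 do not contribute to this derivation.
Hence not p is obligatory.

Obligatory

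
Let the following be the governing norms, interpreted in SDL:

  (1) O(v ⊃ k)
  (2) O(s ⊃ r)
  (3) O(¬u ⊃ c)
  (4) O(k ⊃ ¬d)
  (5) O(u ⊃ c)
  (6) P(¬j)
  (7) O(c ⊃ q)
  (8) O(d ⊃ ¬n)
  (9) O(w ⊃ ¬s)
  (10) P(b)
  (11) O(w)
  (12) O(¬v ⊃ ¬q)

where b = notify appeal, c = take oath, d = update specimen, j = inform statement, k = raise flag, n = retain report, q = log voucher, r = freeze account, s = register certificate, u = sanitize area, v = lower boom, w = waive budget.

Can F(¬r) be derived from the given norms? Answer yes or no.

No

Premise 2 is O(s ⊃ r), but O(s) is not derivable from the premises, so it does not yield O(r).
No other premise forces O(r). An ideal world satisfying every premise can still have ¬r true, so F(¬r) is not derivable.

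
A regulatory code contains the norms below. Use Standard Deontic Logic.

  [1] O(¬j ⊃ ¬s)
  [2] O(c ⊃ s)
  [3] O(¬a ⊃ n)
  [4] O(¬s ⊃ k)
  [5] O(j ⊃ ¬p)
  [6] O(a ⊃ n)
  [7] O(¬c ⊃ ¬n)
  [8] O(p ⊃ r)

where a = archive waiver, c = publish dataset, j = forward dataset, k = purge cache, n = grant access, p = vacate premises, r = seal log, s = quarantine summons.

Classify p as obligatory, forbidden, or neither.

By case analysis on a: premise 6 gives O(a ⊃ n) and premise 3 gives O(¬a ⊃ n), so O(n) either way.
The contrapositive of premise 7 (O(¬c ⊃ ¬n)) is O(n ⊃ c), and O(n) is already established, so O(c).
Applying K to premise 2 (O(c ⊃ s)) and O(c) yields O(s).
Premise 1, O(¬j ⊃ ¬s), contraposes to O(s ⊃ j); with O(s) we get O(j).
Premise 5 is O(j ⊃ ¬p); since O(j), deontic closure gives O(¬p).
Premises 4, 8 do not contribute to this derivation.
Thus O(¬p), which is F(p): p is forbidden.

Forbidden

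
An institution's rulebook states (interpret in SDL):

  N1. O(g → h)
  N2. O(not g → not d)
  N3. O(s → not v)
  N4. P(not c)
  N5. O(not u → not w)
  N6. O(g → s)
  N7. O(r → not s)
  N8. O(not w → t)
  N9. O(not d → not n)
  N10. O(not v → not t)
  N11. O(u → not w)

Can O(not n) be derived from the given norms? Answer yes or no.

Premises 11 and 5 cover both cases: O(u → not w) and O(not u → not w). Since u ∨ not u is a tautology, O(not w) follows.
Applying K to premise 8 (O(not w → t)) and O(not w) yields O(t).
Premise 10, O(not v → not t), contraposes to O(t → v); with O(t) we get O(v).
Premise 3 is O(s → not v); contrapositively O(v → not s). Since O(v) holds, K gives O(not s).
Premise 6, O(g → s), contraposes to O(not s → not g); with O(not s) we get O(not g).
Applying K to premise 2 (O(not g → not d)) and O(not g) yields O(not d).
From O(not d) and premise 9, O(not d → not n), we obtain O(not n).
Premises 1, 4, 7 do not contribute to this derivation.
So O(not n) follows.

Yes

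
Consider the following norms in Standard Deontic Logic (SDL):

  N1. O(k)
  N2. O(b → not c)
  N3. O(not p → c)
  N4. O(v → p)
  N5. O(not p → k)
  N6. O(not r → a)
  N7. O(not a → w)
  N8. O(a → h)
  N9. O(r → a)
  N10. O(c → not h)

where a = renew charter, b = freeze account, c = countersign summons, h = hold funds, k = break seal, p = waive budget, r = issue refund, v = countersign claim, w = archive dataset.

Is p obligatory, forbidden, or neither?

Obligatory

Premises 9 and 6 are O(r → a) and O(not r → a); every ideal world satisfies r or not r, so in either case a holds — hence O(a).
From O(a) and premise 8, O(a → h), we obtain O(h).
Premise 10 is O(c → not h); contrapositively O(h → not c). Since O(h) holds, K gives O(not c).
The contrapositive of premise 3 (O(not p → c)) is O(not c → p), and O(not c) is already established, so O(p).
Premises 1, 2, 4, 5, 7 do not contribute to this derivation.
Hence p is obligatory.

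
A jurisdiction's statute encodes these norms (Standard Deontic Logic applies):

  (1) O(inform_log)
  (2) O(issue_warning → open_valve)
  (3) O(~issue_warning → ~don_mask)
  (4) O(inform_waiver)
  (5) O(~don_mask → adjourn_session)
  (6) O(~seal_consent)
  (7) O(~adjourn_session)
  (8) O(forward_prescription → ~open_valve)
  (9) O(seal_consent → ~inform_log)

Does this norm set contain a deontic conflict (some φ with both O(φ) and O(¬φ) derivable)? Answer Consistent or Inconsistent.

Consistent

Premise 9 is O(seal_consent → ~inform_log), but O(seal_consent) is not derivable from the premises, so it does not yield O(~inform_log).
So O(~inform_log) is not derivable, and the apparent clash with O(inform_log) does not arise.
A world satisfying every obligation exists (e.g. adjourn_session=false, don_mask=true, forward_prescription=false, inform_log=true, inform_waiver=true, issue_warning=true, open_valve=true, seal_consent=false); no atom is both obligatory and forbidden, so the set is consistent.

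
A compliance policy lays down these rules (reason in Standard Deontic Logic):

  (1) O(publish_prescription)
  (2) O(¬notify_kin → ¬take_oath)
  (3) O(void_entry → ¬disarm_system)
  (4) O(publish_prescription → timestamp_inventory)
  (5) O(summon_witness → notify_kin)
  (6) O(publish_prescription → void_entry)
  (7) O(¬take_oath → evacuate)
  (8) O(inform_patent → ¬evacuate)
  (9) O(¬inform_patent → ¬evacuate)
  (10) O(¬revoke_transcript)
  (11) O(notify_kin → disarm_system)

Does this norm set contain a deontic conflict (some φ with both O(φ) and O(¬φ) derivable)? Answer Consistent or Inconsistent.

Inconsistent

Premises 8 and 9 cover both cases: O(inform_patent → ¬evacuate) and O(¬inform_patent → ¬evacuate). Since inform_patent ∨ ¬inform_patent is a tautology, O(¬evacuate) follows.
Premise 7, O(¬take_oath → evacuate), contraposes to O(¬evacuate → take_oath); with O(¬evacuate) we get O(take_oath).
Premise 2, O(¬notify_kin → ¬take_oath), contraposes to O(take_oath → notify_kin); with O(take_oath) we get O(notify_kin).
With premise 11, O(notify_kin → disarm_system), the K-axiom yields O(disarm_system).
Premise 3 is O(void_entry → ¬disarm_system); contrapositively O(disarm_system → ¬void_entry). Since O(disarm_system) holds, K gives O(¬void_entry).
The contrapositive of premise 6 (O(publish_prescription → void_entry)) is O(¬void_entry → ¬publish_prescription), and O(¬void_entry) is already established, so O(¬publish_prescription).
However, premise 1 gives O(publish_prescription).
We now have both O(¬publish_prescription) and O(publish_prescription) — publish_prescription is simultaneously obligatory and forbidden, violating the D-axiom.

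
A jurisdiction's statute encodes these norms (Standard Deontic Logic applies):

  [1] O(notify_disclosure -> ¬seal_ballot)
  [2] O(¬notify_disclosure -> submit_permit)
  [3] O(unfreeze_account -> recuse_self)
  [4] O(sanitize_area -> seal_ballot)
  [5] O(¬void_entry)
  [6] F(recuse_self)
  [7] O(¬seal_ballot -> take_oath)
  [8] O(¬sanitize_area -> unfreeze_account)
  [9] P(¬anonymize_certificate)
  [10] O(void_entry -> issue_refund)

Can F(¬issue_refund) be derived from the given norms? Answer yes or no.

No

Premise 10 is O(void_entry -> issue_refund), but O(void_entry) is not derivable from the premises, so it does not yield O(issue_refund).
No other premise forces O(issue_refund). An ideal world satisfying every premise can still have ¬issue_refund true, so F(¬issue_refund) is not derivable.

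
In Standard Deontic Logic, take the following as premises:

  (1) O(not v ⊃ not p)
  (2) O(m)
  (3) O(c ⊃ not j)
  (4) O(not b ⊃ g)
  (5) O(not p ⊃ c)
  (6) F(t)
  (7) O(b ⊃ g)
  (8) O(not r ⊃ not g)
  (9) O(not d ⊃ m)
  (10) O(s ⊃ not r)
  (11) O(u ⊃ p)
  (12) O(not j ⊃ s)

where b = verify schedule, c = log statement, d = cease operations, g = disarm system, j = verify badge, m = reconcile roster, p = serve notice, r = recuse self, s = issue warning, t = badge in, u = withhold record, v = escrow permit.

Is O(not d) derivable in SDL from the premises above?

Premise 9 is O(not d ⊃ m); even if O(m) held, inferring O(not d) would be affirming the consequent — invalid.
No other premise forces O(not d). An ideal world satisfying every premise can still have not d false, so O(not d) is not derivable.

No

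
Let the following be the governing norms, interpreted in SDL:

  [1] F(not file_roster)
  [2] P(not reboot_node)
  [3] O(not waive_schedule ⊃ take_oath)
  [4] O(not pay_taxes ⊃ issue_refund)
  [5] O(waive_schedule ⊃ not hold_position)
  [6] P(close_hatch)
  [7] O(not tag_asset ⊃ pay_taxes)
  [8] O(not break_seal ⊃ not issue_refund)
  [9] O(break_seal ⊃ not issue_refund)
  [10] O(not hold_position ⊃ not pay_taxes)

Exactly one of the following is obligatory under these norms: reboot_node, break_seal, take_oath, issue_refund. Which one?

take_oath

Premises 9 and 8 are O(break_seal ⊃ not issue_refund) and O(not break_seal ⊃ not issue_refund); every ideal world satisfies break_seal or not break_seal, so in either case not issue_refund holds — hence O(not issue_refund).
The contrapositive of premise 4 (O(not pay_taxes ⊃ issue_refund)) is O(not issue_refund ⊃ pay_taxes), and O(not issue_refund) is already established, so O(pay_taxes).
Premise 10 is O(not hold_position ⊃ not pay_taxes); contrapositively O(pay_taxes ⊃ hold_position). Since O(pay_taxes) holds, K gives O(hold_position).
Premise 5 is O(waive_schedule ⊃ not hold_position); contrapositively O(hold_position ⊃ not waive_schedule). Since O(hold_position) holds, K gives O(not waive_schedule).
Applying K to premise 3 (O(not waive_schedule ⊃ take_oath)) and O(not waive_schedule) yields O(take_oath).
So O(take_oath) holds — take_oath is obligatory. None of the other listed options is made obligatory by any chain of premises.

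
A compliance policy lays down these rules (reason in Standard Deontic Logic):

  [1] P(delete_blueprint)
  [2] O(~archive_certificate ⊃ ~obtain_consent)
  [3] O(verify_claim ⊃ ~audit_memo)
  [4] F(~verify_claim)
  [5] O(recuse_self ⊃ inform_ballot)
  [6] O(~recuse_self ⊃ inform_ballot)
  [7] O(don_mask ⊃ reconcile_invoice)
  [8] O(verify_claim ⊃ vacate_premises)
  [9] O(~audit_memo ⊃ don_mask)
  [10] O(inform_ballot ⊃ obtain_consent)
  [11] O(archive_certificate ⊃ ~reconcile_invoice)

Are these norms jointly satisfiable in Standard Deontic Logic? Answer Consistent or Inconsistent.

Premises 5 and 6 cover both cases: O(recuse_self ⊃ inform_ballot) and O(~recuse_self ⊃ inform_ballot). Since recuse_self ∨ ~recuse_self is a tautology, O(inform_ballot) follows.
Applying K to premise 10 (O(inform_ballot ⊃ obtain_consent)) and O(inform_ballot) yields O(obtain_consent).
The contrapositive of premise 2 (O(~archive_certificate ⊃ ~obtain_consent)) is O(obtain_consent ⊃ archive_certificate), and O(obtain_consent) is already established, so O(archive_certificate).
Applying K to premise 11 (O(archive_certificate ⊃ ~reconcile_invoice)) and O(archive_certificate) yields O(~reconcile_invoice).
Premise 7, O(don_mask ⊃ reconcile_invoice), contraposes to O(~reconcile_invoice ⊃ ~don_mask); with O(~reconcile_invoice) we get O(~don_mask).
The contrapositive of premise 9 (O(~audit_memo ⊃ don_mask)) is O(~don_mask ⊃ audit_memo), and O(~don_mask) is already established, so O(audit_memo).
Premise 3, O(verify_claim ⊃ ~audit_memo), contraposes to O(audit_memo ⊃ ~verify_claim); with O(audit_memo) we get O(~verify_claim).
But premise 4, F(~verify_claim), means O(verify_claim).
We now have both O(~verify_claim) and O(verify_claim) — verify_claim is simultaneously obligatory and forbidden, violating the D-axiom.

Inconsistent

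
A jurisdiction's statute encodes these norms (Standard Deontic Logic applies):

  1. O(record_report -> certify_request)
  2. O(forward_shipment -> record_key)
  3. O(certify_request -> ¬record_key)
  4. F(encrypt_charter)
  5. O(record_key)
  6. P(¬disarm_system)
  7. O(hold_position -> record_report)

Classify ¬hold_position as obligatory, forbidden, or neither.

Premise 5 states O(record_key) outright.
Premise 3 is O(certify_request -> ¬record_key); contrapositively O(record_key -> ¬certify_request). Since O(record_key) holds, K gives O(¬certify_request).
The contrapositive of premise 1 (O(record_report -> certify_request)) is O(¬certify_request -> ¬record_report), and O(¬certify_request) is already established, so O(¬record_report).
The contrapositive of premise 7 (O(hold_position -> record_report)) is O(¬record_report -> ¬hold_position), and O(¬record_report) is already established, so O(¬hold_position).
Premises 2, 4, 6 do not contribute to this derivation.
Hence ¬hold_position is obligatory.

Obligatory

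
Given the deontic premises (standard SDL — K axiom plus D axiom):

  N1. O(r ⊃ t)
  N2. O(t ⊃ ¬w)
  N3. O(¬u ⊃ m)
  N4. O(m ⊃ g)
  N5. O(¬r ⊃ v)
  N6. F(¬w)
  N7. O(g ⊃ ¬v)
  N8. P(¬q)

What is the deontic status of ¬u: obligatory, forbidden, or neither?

Forbidden

Premise 6 is F(¬w), i.e. O(w).
Premise 2, O(t ⊃ ¬w), contraposes to O(w ⊃ ¬t); with O(w) we get O(¬t).
Premise 1 is O(r ⊃ t); contrapositively O(¬t ⊃ ¬r). Since O(¬t) holds, K gives O(¬r).
Applying K to premise 5 (O(¬r ⊃ v)) and O(¬r) yields O(v).
Premise 7, O(g ⊃ ¬v), contraposes to O(v ⊃ ¬g); with O(v) we get O(¬g).
Premise 4 is O(m ⊃ g); contrapositively O(¬g ⊃ ¬m). Since O(¬g) holds, K gives O(¬m).
Premise 3, O(¬u ⊃ m), contraposes to O(¬m ⊃ u); with O(¬m) we get O(u).
Premise 8 does not contribute to this derivation.
Thus O(u), which is F(¬u): ¬u is forbidden.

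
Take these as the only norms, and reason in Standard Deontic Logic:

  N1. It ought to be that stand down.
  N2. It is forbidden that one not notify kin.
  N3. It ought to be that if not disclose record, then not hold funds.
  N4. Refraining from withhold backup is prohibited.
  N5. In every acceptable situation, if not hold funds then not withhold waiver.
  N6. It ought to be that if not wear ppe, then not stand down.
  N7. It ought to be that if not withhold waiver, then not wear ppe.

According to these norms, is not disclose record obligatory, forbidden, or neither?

Premise 1 gives O(stand_down).
Premise 6, O(¬wear_ppe → ¬stand_down), contraposes to O(stand_down → wear_ppe); with O(stand_down) we get O(wear_ppe).
The contrapositive of premise 7 (O(¬withhold_waiver → ¬wear_ppe)) is O(wear_ppe → withhold_waiver), and O(wear_ppe) is already established, so O(withhold_waiver).
Premise 5, O(¬hold_funds → ¬withhold_waiver), contraposes to O(withhold_waiver → hold_funds); with O(withhold_waiver) we get O(hold_funds).
Premise 3 is O(¬disclose_record → ¬hold_funds); contrapositively O(hold_funds → disclose_record). Since O(hold_funds) holds, K gives O(disclose_record).
Premises 2, 4 do not contribute to this derivation.
Thus O(disclose_record), which is F(¬disclose_record): ¬disclose_record is forbidden.

Forbidden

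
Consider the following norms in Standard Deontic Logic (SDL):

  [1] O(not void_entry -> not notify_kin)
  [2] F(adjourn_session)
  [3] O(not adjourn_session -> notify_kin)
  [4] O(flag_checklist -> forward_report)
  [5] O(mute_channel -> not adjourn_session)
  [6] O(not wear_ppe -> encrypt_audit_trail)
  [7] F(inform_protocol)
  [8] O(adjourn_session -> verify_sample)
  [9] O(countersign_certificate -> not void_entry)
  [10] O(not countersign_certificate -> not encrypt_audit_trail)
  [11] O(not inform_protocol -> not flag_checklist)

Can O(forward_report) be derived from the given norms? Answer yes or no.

No

Premise 4 is O(flag_checklist -> forward_report), but O(flag_checklist) is not derivable from the premises, so it does not yield O(forward_report).
No other premise forces O(forward_report). An ideal world satisfying every premise can still have forward_report false, so O(forward_report) is not derivable.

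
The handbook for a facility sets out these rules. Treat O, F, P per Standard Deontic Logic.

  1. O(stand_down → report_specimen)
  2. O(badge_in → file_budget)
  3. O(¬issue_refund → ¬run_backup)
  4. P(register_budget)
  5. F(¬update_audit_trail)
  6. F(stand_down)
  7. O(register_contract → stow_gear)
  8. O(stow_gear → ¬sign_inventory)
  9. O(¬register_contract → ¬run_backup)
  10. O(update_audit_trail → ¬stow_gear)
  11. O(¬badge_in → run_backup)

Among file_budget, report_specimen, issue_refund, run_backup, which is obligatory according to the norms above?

file_budget

Premise 5 is F(¬update_audit_trail), i.e. O(update_audit_trail).
Applying K to premise 10 (O(update_audit_trail → ¬stow_gear)) and O(update_audit_trail) yields O(¬stow_gear).
Premise 7, O(register_contract → stow_gear), contraposes to O(¬stow_gear → ¬register_contract); with O(¬stow_gear) we get O(¬register_contract).
Premise 9 is O(¬register_contract → ¬run_backup); since O(¬register_contract), deontic closure gives O(¬run_backup).
The contrapositive of premise 11 (O(¬badge_in → run_backup)) is O(¬run_backup → badge_in), and O(¬run_backup) is already established, so O(badge_in).
Premise 2 is O(badge_in → file_budget); since O(badge_in), deontic closure gives O(file_budget).
So O(file_budget) holds — file_budget is obligatory. None of the other listed options is made obligatory by any chain of premises.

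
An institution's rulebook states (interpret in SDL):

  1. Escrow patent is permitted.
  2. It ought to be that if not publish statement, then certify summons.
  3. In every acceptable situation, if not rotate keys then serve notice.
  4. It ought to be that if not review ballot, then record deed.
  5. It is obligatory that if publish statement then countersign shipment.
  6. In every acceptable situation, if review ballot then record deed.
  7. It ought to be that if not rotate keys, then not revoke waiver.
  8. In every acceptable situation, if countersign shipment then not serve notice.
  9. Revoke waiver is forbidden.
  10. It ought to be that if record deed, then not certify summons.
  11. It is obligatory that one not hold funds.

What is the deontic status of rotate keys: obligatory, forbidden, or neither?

By case analysis on ¬review_ballot: premise 4 gives O(¬review_ballot → record_deed) and premise 6 gives O(review_ballot → record_deed), so O(record_deed) either way.
Applying K to premise 10 (O(record_deed → ¬certify_summons)) and O(record_deed) yields O(¬certify_summons).
Premise 2 is O(¬publish_statement → certify_summons); contrapositively O(¬certify_summons → publish_statement). Since O(¬certify_summons) holds, K gives O(publish_statement).
Premise 5 is O(publish_statement → countersign_shipment); since O(publish_statement), deontic closure gives O(countersign_shipment).
With premise 8, O(countersign_shipment → ¬serve_notice), the K-axiom yields O(¬serve_notice).
Premise 3, O(¬rotate_keys → serve_notice), contraposes to O(¬serve_notice → rotate_keys); with O(¬serve_notice) we get O(rotate_keys).
Premises 1, 7, 9, 11 do not contribute to this derivation.
Hence rotate_keys is obligatory.

Obligatory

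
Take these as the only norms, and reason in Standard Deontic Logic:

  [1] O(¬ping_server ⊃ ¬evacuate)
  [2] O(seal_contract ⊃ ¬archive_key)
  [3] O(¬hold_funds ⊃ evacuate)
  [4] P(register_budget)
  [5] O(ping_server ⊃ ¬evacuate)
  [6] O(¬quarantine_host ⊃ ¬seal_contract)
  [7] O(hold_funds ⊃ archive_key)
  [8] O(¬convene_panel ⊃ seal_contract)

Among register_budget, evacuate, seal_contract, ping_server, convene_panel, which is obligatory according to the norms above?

Premises 5 and 1 are O(ping_server ⊃ ¬evacuate) and O(¬ping_server ⊃ ¬evacuate); every ideal world satisfies ping_server or ¬ping_server, so in either case ¬evacuate holds — hence O(¬evacuate).
The contrapositive of premise 3 (O(¬hold_funds ⊃ evacuate)) is O(¬evacuate ⊃ hold_funds), and O(¬evacuate) is already established, so O(hold_funds).
From O(hold_funds) and premise 7, O(hold_funds ⊃ archive_key), we obtain O(archive_key).
The contrapositive of premise 2 (O(seal_contract ⊃ ¬archive_key)) is O(archive_key ⊃ ¬seal_contract), and O(archive_key) is already established, so O(¬seal_contract).
Premise 8 is O(¬convene_panel ⊃ seal_contract); contrapositively O(¬seal_contract ⊃ convene_panel). Since O(¬seal_contract) holds, K gives O(convene_panel).
So O(convene_panel) holds — convene_panel is obligatory. None of the other listed options is made obligatory by any chain of premises.

convene_panel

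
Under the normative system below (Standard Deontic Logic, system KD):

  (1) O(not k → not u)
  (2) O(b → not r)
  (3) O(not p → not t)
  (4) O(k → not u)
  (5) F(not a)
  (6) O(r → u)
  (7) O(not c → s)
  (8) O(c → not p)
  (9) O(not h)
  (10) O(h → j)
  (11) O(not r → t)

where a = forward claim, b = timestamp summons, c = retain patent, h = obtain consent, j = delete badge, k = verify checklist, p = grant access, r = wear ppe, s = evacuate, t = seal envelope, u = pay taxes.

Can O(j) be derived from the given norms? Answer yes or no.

Premise 10 is O(h → j), but O(h) is not derivable from the premises, so it does not yield O(j).
No other premise forces O(j). An ideal world satisfying every premise can still have j false, so O(j) is not derivable.

No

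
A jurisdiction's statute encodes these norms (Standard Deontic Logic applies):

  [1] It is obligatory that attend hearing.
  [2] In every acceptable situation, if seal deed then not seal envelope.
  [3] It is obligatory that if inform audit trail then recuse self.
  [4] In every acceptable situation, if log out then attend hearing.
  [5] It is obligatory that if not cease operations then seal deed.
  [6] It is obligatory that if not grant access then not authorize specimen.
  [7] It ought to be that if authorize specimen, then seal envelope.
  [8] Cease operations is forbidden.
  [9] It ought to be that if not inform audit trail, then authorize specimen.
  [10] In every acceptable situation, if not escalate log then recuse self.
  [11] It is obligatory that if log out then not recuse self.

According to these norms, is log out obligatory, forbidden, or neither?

Premise 8, F(cease_operations), is equivalent to O(¬cease_operations).
With premise 5, O(¬cease_operations → seal_deed), the K-axiom yields O(seal_deed).
With premise 2, O(seal_deed → ¬seal_envelope), the K-axiom yields O(¬seal_envelope).
Premise 7 is O(authorize_specimen → seal_envelope); contrapositively O(¬seal_envelope → ¬authorize_specimen). Since O(¬seal_envelope) holds, K gives O(¬authorize_specimen).
Premise 9, O(¬inform_audit_trail → authorize_specimen), contraposes to O(¬authorize_specimen → inform_audit_trail); with O(¬authorize_specimen) we get O(inform_audit_trail).
Premise 3 is O(inform_audit_trail → recuse_self); since O(inform_audit_trail), deontic closure gives O(recuse_self).
The contrapositive of premise 11 (O(log_out → ¬recuse_self)) is O(recuse_self → ¬log_out), and O(recuse_self) is already established, so O(¬log_out).
Premises 1, 4, 6, 10 do not contribute to this derivation.
Thus O(¬log_out), which is F(log_out): log_out is forbidden.

Forbidden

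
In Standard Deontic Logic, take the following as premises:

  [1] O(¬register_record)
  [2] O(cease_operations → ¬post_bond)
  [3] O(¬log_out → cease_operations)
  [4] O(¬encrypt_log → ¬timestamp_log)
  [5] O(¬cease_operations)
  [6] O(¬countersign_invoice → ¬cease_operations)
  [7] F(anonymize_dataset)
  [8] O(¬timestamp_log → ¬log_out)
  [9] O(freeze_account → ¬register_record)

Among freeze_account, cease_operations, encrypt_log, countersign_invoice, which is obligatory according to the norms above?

Premise 5 states O(¬cease_operations) outright.
Premise 3 is O(¬log_out → cease_operations); contrapositively O(¬cease_operations → log_out). Since O(¬cease_operations) holds, K gives O(log_out).
Premise 8 is O(¬timestamp_log → ¬log_out); contrapositively O(log_out → timestamp_log). Since O(log_out) holds, K gives O(timestamp_log).
The contrapositive of premise 4 (O(¬encrypt_log → ¬timestamp_log)) is O(timestamp_log → encrypt_log), and O(timestamp_log) is already established, so O(encrypt_log).
So O(encrypt_log) holds — encrypt_log is obligatory. None of the other listed options is made obligatory by any chain of premises.

encrypt_log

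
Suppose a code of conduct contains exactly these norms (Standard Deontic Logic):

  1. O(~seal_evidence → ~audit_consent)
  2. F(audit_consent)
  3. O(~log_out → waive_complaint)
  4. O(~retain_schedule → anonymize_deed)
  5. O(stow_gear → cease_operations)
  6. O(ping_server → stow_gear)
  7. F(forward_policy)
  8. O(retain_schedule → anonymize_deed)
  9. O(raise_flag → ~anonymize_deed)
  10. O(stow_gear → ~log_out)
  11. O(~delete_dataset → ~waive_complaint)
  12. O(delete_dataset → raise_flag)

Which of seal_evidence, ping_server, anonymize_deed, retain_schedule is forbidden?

ping_server

Premises 4 and 8 are O(~retain_schedule → anonymize_deed) and O(retain_schedule → anonymize_deed); every ideal world satisfies ~retain_schedule or retain_schedule, so in either case anonymize_deed holds — hence O(anonymize_deed).
Premise 9 is O(raise_flag → ~anonymize_deed); contrapositively O(anonymize_deed → ~raise_flag). Since O(anonymize_deed) holds, K gives O(~raise_flag).
Premise 12 is O(delete_dataset → raise_flag); contrapositively O(~raise_flag → ~delete_dataset). Since O(~raise_flag) holds, K gives O(~delete_dataset).
Applying K to premise 11 (O(~delete_dataset → ~waive_complaint)) and O(~delete_dataset) yields O(~waive_complaint).
The contrapositive of premise 3 (O(~log_out → waive_complaint)) is O(~waive_complaint → log_out), and O(~waive_complaint) is already established, so O(log_out).
Premise 10, O(stow_gear → ~log_out), contraposes to O(log_out → ~stow_gear); with O(log_out) we get O(~stow_gear).
Premise 6 is O(ping_server → stow_gear); contrapositively O(~stow_gear → ~ping_server). Since O(~stow_gear) holds, K gives O(~ping_server).
So O(~ping_server) holds, i.e. ping_server is forbidden. None of the other listed options is forbidden under the premises.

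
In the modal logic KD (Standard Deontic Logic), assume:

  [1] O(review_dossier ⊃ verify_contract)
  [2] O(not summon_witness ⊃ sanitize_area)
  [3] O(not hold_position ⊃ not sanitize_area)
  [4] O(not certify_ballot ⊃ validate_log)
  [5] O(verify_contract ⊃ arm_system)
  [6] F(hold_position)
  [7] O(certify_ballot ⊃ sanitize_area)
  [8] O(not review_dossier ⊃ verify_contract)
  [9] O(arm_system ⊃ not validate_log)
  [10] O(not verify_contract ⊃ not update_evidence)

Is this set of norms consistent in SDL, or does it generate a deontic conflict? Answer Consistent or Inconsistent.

Premises 8 and 1 cover both cases: O(not review_dossier ⊃ verify_contract) and O(review_dossier ⊃ verify_contract). Since not review_dossier ∨ review_dossier is a tautology, O(verify_contract) follows.
From O(verify_contract) and premise 5, O(verify_contract ⊃ arm_system), we obtain O(arm_system).
From O(arm_system) and premise 9, O(arm_system ⊃ not validate_log), we obtain O(not validate_log).
Premise 4, O(not certify_ballot ⊃ validate_log), contraposes to O(not validate_log ⊃ certify_ballot); with O(not validate_log) we get O(certify_ballot).
From O(certify_ballot) and premise 7, O(certify_ballot ⊃ sanitize_area), we obtain O(sanitize_area).
The contrapositive of premise 3 (O(not hold_position ⊃ not sanitize_area)) is O(sanitize_area ⊃ hold_position), and O(sanitize_area) is already established, so O(hold_position).
But premise 6, F(hold_position), means O(not hold_position).
We now have both O(hold_position) and O(not hold_position) — hold_position is simultaneously obligatory and forbidden, violating the D-axiom.

Inconsistent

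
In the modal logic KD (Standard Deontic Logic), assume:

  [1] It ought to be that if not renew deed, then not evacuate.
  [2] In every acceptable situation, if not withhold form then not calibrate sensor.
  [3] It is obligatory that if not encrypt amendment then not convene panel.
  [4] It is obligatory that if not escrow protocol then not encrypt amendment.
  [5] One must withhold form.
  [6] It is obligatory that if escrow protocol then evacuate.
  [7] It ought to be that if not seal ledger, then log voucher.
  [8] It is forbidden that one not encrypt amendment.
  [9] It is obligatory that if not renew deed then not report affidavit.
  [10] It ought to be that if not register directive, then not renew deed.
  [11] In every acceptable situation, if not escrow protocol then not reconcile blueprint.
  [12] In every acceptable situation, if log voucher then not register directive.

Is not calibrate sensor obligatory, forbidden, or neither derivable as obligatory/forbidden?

Premise 2 is O(¬withhold_form → ¬calibrate_sensor), but O(¬withhold_form) is not derivable from the premises, so it does not yield O(¬calibrate_sensor).
No premise or chain of K-axiom applications forces O(¬calibrate_sensor), and none forces O(calibrate_sensor). So ¬calibrate_sensor is neither obligatory nor forbidden under these norms.

Neither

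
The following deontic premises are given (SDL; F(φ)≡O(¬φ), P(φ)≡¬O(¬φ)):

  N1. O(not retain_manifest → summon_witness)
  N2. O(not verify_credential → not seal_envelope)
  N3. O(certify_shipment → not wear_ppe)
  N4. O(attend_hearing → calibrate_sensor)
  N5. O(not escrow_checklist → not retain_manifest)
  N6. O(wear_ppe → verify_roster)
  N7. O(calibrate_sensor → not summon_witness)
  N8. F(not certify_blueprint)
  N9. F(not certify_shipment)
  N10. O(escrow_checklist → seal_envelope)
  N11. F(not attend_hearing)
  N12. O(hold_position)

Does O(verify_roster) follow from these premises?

Premise 6 is O(wear_ppe → verify_roster), but O(wear_ppe) is not derivable from the premises, so it does not yield O(verify_roster).
No other premise forces O(verify_roster). An ideal world satisfying every premise can still have verify_roster false, so O(verify_roster) is not derivable.

No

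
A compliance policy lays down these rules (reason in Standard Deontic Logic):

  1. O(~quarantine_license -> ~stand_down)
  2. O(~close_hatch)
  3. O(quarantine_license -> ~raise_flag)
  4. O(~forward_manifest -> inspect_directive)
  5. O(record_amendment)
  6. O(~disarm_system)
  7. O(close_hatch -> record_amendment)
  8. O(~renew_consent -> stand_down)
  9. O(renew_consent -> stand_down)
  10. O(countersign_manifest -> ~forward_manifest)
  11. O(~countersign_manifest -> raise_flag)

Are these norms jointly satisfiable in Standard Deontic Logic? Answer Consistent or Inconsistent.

Premise 7 is O(close_hatch -> record_amendment); even if O(record_amendment) held, inferring O(close_hatch) would be affirming the consequent — invalid.
So O(close_hatch) is not derivable, and the apparent clash with O(~close_hatch) does not arise.
A world satisfying every obligation exists (e.g. close_hatch=false, countersign_manifest=true, disarm_system=false, forward_manifest=false, inspect_directive=true, quarantine_license=true, raise_flag=false, record_amendment=true, renew_consent=false, stand_down=true); no atom is both obligatory and forbidden, so the set is consistent.

Consistent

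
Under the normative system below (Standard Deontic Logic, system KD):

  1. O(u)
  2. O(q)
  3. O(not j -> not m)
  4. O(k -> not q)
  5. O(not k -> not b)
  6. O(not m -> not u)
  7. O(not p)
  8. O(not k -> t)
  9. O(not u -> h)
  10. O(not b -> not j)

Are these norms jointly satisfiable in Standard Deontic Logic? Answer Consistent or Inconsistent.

Inconsistent

Premise 1 gives O(u).
The contrapositive of premise 6 (O(not m -> not u)) is O(u -> m), and O(u) is already established, so O(m).
Premise 3, O(not j -> not m), contraposes to O(m -> j); with O(m) we get O(j).
The contrapositive of premise 10 (O(not b -> not j)) is O(j -> b), and O(j) is already established, so O(b).
The contrapositive of premise 5 (O(not k -> not b)) is O(b -> k), and O(b) is already established, so O(k).
With premise 4, O(k -> not q), the K-axiom yields O(not q).
Yet premise 2 states O(q).
We now have both O(not q) and O(q) — q is simultaneously obligatory and forbidden, violating the D-axiom.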